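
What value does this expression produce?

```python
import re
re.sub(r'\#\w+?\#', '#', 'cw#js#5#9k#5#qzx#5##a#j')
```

Matches: at [2:6] → '#js#'; at [7:11] → '#9k#'; at [12:17] → '#qzx#'; at [19:22] → '#a#'.
`sub` substitutes '#' at each match site.

'cw#5#5#5##j'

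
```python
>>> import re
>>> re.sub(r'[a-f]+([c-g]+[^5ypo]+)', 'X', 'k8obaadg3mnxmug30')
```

Every occurrence is swapped for 'X'.

'k8oX'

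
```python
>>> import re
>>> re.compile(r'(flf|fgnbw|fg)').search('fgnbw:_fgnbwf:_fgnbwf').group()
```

Alternation tries branches left to right and keeps the first one that lets the overall match succeed at that position.
The match spans [0:5] → 'fgnbw'.

'fgnbw'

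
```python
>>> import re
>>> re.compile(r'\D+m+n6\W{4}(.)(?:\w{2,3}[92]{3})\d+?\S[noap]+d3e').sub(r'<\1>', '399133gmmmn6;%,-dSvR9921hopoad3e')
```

'399133<d>'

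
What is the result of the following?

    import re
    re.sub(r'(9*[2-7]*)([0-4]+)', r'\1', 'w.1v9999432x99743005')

'w.v999943x997435'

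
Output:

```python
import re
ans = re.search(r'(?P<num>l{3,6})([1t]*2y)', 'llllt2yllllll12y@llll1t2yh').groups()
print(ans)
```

('llll', 't2y')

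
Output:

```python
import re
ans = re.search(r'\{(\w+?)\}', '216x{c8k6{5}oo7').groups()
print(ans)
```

('5',)

The match spans [9:12] → '{5}'.
Captured: group 1 = '5'.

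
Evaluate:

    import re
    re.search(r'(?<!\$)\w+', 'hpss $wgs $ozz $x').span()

The negative lookaround is zero-width — it rules out positions where the adjacent text would match, without consuming anything.
The match spans [0:4] → 'hpss'.

(0, 4)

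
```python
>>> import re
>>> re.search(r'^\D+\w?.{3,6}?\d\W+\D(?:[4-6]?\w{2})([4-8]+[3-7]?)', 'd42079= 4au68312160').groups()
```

('683',)

Pattern: anchored at the start of the string; then one or more of a non-digit, then optionally a word character, then 3 to 6 of any character (lazy); then a digit, then one or more of a non-word character, then a non-digit; then optionally a character in [4-6], then exactly 2 of a word character (non-capturing group); then one or more of a character in [4-8], then optionally a character in [3-7] (captured).
`re.search` scans for the first position where the pattern succeeds.
The match spans [0:14] → 'd42079= 4au683'.
Captured: group 1 = '683'.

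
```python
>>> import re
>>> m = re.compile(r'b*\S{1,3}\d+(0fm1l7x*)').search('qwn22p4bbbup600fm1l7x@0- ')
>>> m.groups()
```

('0fm1l7x',)

Pattern: zero or more of a literal 'b', then 1 to 3 of a non-whitespace character; then one or more of a digit; then the literal '0fm', then the literal '1l7', then zero or more of a literal 'x' (captured).
Unlike `match`, `search` isn't anchored — it looks for the pattern anywhere in the string.
The match spans [7:21] → 'bbbup600fm1l7x'.
Captured: group 1 = '0fm1l7x'.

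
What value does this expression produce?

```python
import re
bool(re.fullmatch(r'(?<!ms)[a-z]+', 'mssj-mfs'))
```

False

`fullmatch` succeeds only if the pattern covers the string from start to end.
Here the pattern can't cover the whole string, so the call returns None, and `bool(None)` is False.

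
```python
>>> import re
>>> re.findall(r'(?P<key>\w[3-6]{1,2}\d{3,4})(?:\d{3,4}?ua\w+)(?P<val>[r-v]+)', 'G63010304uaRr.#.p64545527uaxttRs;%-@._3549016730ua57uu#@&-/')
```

[('G63010', 'r'), ('p64545', 's'), ('_354901', 'u')]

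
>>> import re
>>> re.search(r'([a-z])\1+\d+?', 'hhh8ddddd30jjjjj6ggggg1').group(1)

'h'

`\1` is not a pattern — it's the concrete string captured by group 1, re-applied verbatim.
`re.search` tries every starting position until one works.
The match spans [0:4] → 'hhh8'.
Captured: group 1 = 'h'.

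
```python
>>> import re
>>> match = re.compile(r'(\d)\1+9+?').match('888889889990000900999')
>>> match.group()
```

'888889'

`re.match` only tries the pattern at the start of the string.
The match spans [0:6] → '888889'.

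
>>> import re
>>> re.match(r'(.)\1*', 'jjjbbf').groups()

The backreference `\1` re-matches whatever the first group consumed, character for character.
`re.match` won't scan ahead — the pattern has to work from the very first character.
The match spans [0:3] → 'jjj'.
Captured: group 1 = 'j'.

('j',)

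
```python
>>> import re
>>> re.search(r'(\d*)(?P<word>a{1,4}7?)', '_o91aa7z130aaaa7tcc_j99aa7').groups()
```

('91', 'aa7')

The pattern matches zero or more of a digit (captured); then 1 to 4 of the literal 'a', then optionally the literal '7' (captured as 'word').
`search` walks the string left to right and returns the first match it finds.
The match spans [2:7] → '91aa7'.
Captured: group 1 = '91', group 2 = 'aa7'.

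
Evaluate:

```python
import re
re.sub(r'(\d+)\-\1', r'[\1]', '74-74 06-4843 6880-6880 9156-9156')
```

'[74] 06-4843 [6880] [9156]'

A backreference is literal: `\1` must see the identical characters the first group matched.
Matches: at [0:5] → '74-74'; at [14:23] → '6880-6880'; at [24:33] → '9156-9156'.
`\1` in the replacement pulls in group 1's text for each match.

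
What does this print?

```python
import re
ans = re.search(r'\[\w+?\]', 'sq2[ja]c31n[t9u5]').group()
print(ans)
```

[ja]

`search` walks the string left to right and returns the first match it finds.
The match spans [3:7] → '[ja]'.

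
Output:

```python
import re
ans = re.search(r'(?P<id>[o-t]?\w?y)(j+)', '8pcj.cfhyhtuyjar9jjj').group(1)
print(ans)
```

The match spans [10:14] → 'tuyj'.
Captured: group 1 = 'tuy', group 2 = 'j'.

tuy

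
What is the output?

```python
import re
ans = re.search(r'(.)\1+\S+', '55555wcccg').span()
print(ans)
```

After group 1 captures some text, `\1` only succeeds where that same text appears again.
`search` walks the string left to right and returns the first match it finds.
The match spans [0:10] → '55555wcccg'.
Captured: group 1 = '5'.

(0, 10)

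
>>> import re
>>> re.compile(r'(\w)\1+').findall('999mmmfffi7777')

['9', 'm', 'f', '7']

`\1` is not a pattern — it's the concrete string captured by group 1, re-applied verbatim.
Scanning left to right: at [0:3] match '999', group 1 = '9'; at [3:6] match 'mmm', group 1 = 'm'; at [6:9] match 'fff', group 1 = 'f'; at [10:14] match '7777', group 1 = '7'.
With a single group, `findall` returns only what that group captured — 4 items.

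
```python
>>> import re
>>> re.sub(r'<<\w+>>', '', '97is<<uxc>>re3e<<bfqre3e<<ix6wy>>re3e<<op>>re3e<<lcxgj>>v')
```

'97isre3e<<bfqre3ere3ere3ev'

Matches: at [4:11] → '<<uxc>>'; at [24:33] → '<<ix6wy>>'; at [37:43] → '<<op>>'; at [47:56] → '<<lcxgj>>'.
Every occurrence is swapped for ''.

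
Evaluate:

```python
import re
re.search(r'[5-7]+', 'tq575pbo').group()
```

'575'

The match spans [2:5] → '575'.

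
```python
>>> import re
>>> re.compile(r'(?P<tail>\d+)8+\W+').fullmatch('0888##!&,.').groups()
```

('088',)

Pattern: one or more of a digit (captured as 'tail'); then one or more of the literal '8', then one or more of a non-word character.
`fullmatch` succeeds only if the pattern covers the string from start to end.
The match spans [0:10] → '0888##!&,.'.
Captured: group 1 = '088'.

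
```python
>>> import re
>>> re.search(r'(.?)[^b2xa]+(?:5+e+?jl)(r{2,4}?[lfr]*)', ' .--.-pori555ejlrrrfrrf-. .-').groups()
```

(' ', 'rrrfrrf')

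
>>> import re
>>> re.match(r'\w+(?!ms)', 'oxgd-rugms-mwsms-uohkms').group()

'oxgd'

`re.match` only tries the pattern at the start of the string.
The match spans [0:4] → 'oxgd'.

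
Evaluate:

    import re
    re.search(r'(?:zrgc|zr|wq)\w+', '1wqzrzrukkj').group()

`re.search` scans for the first position where the pattern succeeds.
The match spans [1:11] → 'wqzrzrukkj'.

'wqzrzrukkj'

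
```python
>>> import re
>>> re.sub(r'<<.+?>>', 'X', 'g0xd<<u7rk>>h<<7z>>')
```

Because the quantifier is non-greedy, it stops expanding at the earliest point where the rest of the pattern can succeed.
Matches: at [4:12] → '<<u7rk>>'; at [13:19] → '<<7z>>'.
`sub` substitutes 'X' at each match site.

'g0xdXhX'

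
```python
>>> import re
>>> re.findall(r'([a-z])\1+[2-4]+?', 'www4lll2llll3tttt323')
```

['w', 'l', 'l', 't']

`\1` is not a pattern — it's the concrete string captured by group 1, re-applied verbatim.
Matches: at [0:4] match 'www4', group 1 = 'w'; at [4:8] match 'lll2', group 1 = 'l'; at [8:13] match 'llll3', group 1 = 'l'; at [13:18] match 'tttt3', group 1 = 't'.
`findall` collects group 1 from each match (4 total).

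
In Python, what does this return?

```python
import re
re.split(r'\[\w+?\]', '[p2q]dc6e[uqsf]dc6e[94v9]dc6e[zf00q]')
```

['', 'dc6e', 'dc6e', 'dc6e', '']

The string is cut at each match, leaving 5 pieces.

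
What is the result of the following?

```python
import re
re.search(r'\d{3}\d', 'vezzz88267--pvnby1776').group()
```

The pattern matches exactly 3 of a digit; then a digit.
The match spans [5:9] → '8826'.

'8826'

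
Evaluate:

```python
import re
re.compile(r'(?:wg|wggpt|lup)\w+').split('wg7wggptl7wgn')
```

['', '']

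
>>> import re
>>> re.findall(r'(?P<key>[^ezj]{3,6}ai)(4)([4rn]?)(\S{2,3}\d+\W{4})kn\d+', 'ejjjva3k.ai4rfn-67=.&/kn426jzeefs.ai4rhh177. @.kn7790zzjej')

[('va3k.ai', '4', 'r', 'fn-67=.&/'), ('fs.ai', '4', 'r', 'hh177. @.')]

Pattern: 3 to 6 of any character except [ezj], then the literal 'ai' (captured as 'key'); then a literal '4' (captured); then optionally one of [4rn] (captured); then 2 to 3 of a non-whitespace character, then one or more of a digit, then exactly 4 of a non-word character (captured); then the literal 'kn', then one or more of a digit.
Scanning left to right: at [4:27] match 'va3k.ai4rfn-67=.&/kn426', groups = ('va3k.ai', '4', 'r', 'fn-67=.&/'); at [31:53] match 'fs.ai4rhh177. @.kn7790', groups = ('fs.ai', '4', 'r', 'hh177. @.').
Multiple groups make `findall` return tuples — one 4-tuple for each match.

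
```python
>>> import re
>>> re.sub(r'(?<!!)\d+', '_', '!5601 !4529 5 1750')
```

'!5_ !4_ _ _'

The negative lookahead/lookbehind blocks any match where the forbidden context is present.
Each match is replaced by '_'.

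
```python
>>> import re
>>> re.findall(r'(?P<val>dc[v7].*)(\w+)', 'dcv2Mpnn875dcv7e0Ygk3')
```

[('dcv2Mpnn875dcv7e0Ygk', '3')]

The pattern matches the literal 'dc', then one of [v7], then zero or more of any character (captured as 'val'); then one or more of a word character (captured).
Scanning left to right: at [0:21] match 'dcv2Mpnn875dcv7e0Ygk3', groups = ('dcv2Mpnn875dcv7e0Ygk', '3').
2 groups means the one result is a tuple of 2 captured strings — 1 here.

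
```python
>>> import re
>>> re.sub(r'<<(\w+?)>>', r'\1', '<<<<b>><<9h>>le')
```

Each match is replaced using the text its own group 1 captured.

'<<b9hle'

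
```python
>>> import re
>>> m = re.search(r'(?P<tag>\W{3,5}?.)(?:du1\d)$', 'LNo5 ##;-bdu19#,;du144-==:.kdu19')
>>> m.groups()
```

('-==:.k',)

Pattern: 3 to 5 of a non-word character (lazy), then any character (captured as 'tag'); then the literal 'du1', then a digit (non-capturing group); then anchored at the end.
`re.search` scans for the first position where the pattern succeeds.
The match spans [22:32] → '-==:.kdu19'.
Captured: group 1 = '-==:.k'.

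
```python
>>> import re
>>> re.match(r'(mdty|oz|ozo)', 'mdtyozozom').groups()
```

('mdty',)

`re.match` won't scan ahead — the pattern has to work from the very first character.
The match spans [0:4] → 'mdty'.
Captured: group 1 = 'mdty'.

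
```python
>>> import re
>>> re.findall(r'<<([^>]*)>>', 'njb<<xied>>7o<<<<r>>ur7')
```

['xied', '<<r']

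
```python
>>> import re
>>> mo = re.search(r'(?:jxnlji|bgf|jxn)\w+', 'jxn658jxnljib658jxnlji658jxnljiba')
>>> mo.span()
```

(0, 33)

`re.search` tries every starting position until one works.
The match spans [0:33] → 'jxn658jxnljib658jxnlji658jxnljiba'.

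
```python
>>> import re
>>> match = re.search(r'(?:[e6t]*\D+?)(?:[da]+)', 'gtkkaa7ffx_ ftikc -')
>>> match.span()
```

(0, 6)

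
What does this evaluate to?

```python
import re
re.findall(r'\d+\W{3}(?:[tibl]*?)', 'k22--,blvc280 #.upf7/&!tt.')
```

['22--,', '280 #.', '7/&!']

Pattern: one or more of a digit, then exactly 3 of a non-word character; then zero or more of one of [tibl] (lazy) (non-capturing group).
Scanning left to right: at [1:6] → '22--,'; at [10:16] → '280 #.'; at [19:23] → '7/&!'.
With no groups in the pattern, `findall` gives back each whole match — 3 here.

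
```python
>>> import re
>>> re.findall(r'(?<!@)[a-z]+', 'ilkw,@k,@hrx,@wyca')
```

The negative lookahead/lookbehind blocks any match where the forbidden context is present.
Since nothing is captured, `findall` lists the 3 matched substrings directly.

['ilkw', 'rx', 'yca']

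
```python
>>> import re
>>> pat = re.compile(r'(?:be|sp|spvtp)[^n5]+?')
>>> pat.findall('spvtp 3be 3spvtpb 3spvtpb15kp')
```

['spv', 'be ', 'spv', 'spv']

`|` is ordered: at each position the engine commits to the first alternative that works.
Walking the string: at [0:3] → 'spv'; at [7:10] → 'be '; at [11:14] → 'spv'; at [19:22] → 'spv'.
`findall` yields the raw match text (4 of them) because the pattern has no groups.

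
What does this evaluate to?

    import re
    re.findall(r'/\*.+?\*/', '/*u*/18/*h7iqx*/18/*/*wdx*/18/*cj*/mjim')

Matches: at [0:5] → '/*u*/'; at [7:16] → '/*h7iqx*/'; at [18:27] → '/*/*wdx*/'; at [29:35] → '/*cj*/'.
`findall` yields the raw match text (4 of them) because the pattern has no groups.

['/*u*/', '/*h7iqx*/', '/*/*wdx*/', '/*cj*/']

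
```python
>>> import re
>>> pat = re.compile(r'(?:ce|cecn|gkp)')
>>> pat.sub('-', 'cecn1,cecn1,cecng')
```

'-cn1,-cn1,-cng'

Alternation isn't longest-match — the leftmost alternative that fits at this position is chosen.
Matches: at [0:2] → 'ce'; at [6:8] → 'ce'; at [12:14] → 'ce'.
Every occurrence is swapped for '-'.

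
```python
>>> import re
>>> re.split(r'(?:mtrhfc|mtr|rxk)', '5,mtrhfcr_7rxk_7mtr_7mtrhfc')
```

Branches in `(...|...)` are attempted left-to-right; the first branch that allows the whole pattern to succeed is taken.
The string is cut at each match, leaving 5 pieces.

['5,', 'r_7', '_7', '_7', '']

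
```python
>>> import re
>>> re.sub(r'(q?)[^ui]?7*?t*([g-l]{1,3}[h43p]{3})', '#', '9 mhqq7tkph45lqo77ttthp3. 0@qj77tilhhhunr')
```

'9 mh#5lqo77ttthp3. 0@#unr'

This matches optionally a literal 'q' (captured); then optionally any character except [ui], then zero or more of a literal '7' (lazy), then zero or more of a literal 't'; then 1 to 3 of a character in [g-l], then exactly 3 of one of [h43p] (captured).
Each match is replaced by '#'.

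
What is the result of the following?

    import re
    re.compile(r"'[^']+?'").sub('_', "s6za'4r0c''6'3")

's6za__3'

Every occurrence is swapped for '_'.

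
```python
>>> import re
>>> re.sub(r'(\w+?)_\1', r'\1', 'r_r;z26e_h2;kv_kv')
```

'r;z26e_h2;kv'

`\1` has to match the exact text group 1 already captured.
Matches: at [0:3] → 'r_r'; at [12:17] → 'kv_kv'.
The replacement refers to a captured group, so each match is rewritten using its own captured text.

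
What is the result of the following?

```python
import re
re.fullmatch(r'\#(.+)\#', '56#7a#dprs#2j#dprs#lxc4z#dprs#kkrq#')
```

None

`re.fullmatch` is like wrapping the pattern in `^…$` (in single-line mode).
Here there's no way to consume every character, so the call returns None.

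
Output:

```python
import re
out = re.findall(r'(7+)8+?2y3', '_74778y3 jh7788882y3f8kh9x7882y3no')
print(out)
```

['77', '7']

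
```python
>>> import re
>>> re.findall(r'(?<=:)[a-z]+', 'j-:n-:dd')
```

['n', 'dd']

The positive lookaround only admits positions where the adjacent text matches; those characters stay outside the span.
Since nothing is captured, `findall` lists the 2 matched substrings directly.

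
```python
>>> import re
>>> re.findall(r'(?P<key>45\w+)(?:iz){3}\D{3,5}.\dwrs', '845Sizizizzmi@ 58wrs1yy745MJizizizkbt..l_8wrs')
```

['45S']

The pattern matches the literal '45', then one or more of a word character (captured as 'key'); then the literal 'iz' repeated 3 times, then 3 to 5 of a non-digit, then any character; then a digit, then the literal 'wrs'.
Scanning left to right: at [1:20] match '45Sizizizzmi@ 58wrs', group 1 = '45S'.
Because there's exactly one group, `findall` drops the full match and keeps group 1 from the one hit.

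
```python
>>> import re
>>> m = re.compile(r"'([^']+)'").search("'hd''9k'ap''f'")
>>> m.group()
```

"'hd'"

The match spans [0:4] → "'hd'".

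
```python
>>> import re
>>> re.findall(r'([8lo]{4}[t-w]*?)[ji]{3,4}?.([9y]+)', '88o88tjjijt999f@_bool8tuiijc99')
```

[('8o88t', '999'), ('ool8tu', '99')]

Multiple groups make `findall` return tuples — one 2-tuple for each match.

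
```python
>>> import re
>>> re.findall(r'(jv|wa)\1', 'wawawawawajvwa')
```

After group 1 captures some text, `\1` only succeeds where that same text appears again.
Matches: at [0:4] match 'wawa', group 1 = 'wa'; at [4:8] match 'wawa', group 1 = 'wa'.
One capturing group, so `findall` returns just the captured substring from each match — 2 in all.

['wa', 'wa']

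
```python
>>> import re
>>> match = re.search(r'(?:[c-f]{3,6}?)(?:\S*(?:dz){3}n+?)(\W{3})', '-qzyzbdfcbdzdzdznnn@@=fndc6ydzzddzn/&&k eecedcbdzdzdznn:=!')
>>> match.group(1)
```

'@@='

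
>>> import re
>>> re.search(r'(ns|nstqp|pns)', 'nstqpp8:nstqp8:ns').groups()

The match spans [0:2] → 'ns'.
Captured: group 1 = 'ns'.

('ns',)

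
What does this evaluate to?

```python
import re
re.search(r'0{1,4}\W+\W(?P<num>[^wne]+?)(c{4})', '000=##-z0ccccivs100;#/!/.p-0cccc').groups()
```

('z0', 'cccc')

The pattern matches 1 to 4 of the literal '0', then one or more of a non-word character, then a non-word character; then one or more of any character except [wne] (lazy) (captured as 'num'); then exactly 4 of a literal 'c' (captured).
`search` walks the string left to right and returns the first match it finds.
The match spans [0:13] → '000=##-z0cccc'.
Captured: group 1 = 'z0', group 2 = 'cccc'.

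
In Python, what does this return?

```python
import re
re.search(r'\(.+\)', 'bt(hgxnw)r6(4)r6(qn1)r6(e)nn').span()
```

(2, 26)

Unlike `match`, `search` isn't anchored — it looks for the pattern anywhere in the string.
The match spans [2:26] → '(hgxnw)r6(4)r6(qn1)r6(e)'.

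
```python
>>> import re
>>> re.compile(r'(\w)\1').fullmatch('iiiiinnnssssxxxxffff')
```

None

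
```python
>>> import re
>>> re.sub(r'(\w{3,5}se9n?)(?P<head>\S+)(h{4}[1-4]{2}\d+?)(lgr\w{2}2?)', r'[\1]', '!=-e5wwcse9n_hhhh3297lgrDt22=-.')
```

'!=-[e5wwcse9n]2=-.'

The replacement refers to a captured group, so each match is rewritten using its own captured text.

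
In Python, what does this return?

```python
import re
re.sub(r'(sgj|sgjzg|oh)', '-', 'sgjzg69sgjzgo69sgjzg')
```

`|` is ordered: at each position the engine commits to the first alternative that works.
Matches: at [0:3] → 'sgj'; at [7:10] → 'sgj'; at [15:18] → 'sgj'.
Every occurrence is swapped for '-'.

'-zg69-zgo69-zg'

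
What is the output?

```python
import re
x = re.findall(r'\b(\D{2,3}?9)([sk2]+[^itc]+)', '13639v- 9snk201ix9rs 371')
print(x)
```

[('- 9', 'snk201')]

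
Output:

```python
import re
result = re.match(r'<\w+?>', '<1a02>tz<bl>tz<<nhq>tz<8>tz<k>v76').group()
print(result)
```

<1a02>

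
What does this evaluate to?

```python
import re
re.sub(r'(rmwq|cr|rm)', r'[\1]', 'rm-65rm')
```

'[rm]-65[rm]'

Matches: at [0:2] → 'rm'; at [5:7] → 'rm'.
The replacement refers to a captured group, so each match is rewritten using its own captured text.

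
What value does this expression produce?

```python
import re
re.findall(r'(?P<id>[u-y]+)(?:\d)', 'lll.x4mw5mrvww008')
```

This matches one or more of a character in [u-y] (captured as 'id'); then a digit (non-capturing group).
Walking the string: at [4:6] match 'x4', group 1 = 'x'; at [7:9] match 'w5', group 1 = 'w'; at [11:15] match 'vww0', group 1 = 'vww'.
`findall` collects group 1 from each match (3 total).

['x', 'w', 'vww']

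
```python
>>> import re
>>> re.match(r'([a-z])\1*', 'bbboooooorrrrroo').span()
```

(0, 3)

`\1` has to match the exact text group 1 already captured.
`match` is anchored at position 0; if the pattern doesn't fit there, it returns None.
The match spans [0:3] → 'bbb'.
Captured: group 1 = 'b'.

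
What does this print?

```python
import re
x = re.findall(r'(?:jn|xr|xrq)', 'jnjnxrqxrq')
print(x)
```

Alternation tries branches left to right and keeps the first one that lets the overall match succeed at that position.
Scanning left to right: at [0:2] → 'jn'; at [2:4] → 'jn'; at [4:6] → 'xr'; at [7:9] → 'xr'.
No capturing groups, so `findall` returns the 4 full match strings.

['jn', 'jn', 'xr', 'xr']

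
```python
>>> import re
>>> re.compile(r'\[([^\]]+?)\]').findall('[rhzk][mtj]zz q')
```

['rhzk', 'mtj']

Because there's exactly one group, `findall` drops the full match and keeps group 1 from each hit.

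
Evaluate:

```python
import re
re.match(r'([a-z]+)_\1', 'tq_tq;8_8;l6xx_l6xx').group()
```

'tq_tq'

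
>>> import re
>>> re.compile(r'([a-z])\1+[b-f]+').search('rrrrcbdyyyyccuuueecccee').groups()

The backreference `\1` re-matches whatever the first group consumed, character for character.
`re.search` tries every starting position until one works.
The match spans [0:7] → 'rrrrcbd'.
Captured: group 1 = 'r'.

('r',)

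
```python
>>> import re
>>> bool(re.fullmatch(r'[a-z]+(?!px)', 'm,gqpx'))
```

False

`fullmatch` succeeds only if the pattern covers the string from start to end.
Here there's no way to consume every character, so the call returns None, and `bool(None)` is False.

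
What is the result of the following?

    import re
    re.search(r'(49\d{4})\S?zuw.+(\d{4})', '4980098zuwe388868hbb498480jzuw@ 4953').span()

Pattern: the literal '49', then exactly 4 of a digit (captured); then optionally a non-whitespace character, then the literal 'zuw'; then one or more of any character; then exactly 4 of a digit (captured).
Unlike `match`, `search` isn't anchored — it looks for the pattern anywhere in the string.
The match spans [0:36] → '4980098zuwe388868hbb498480jzuw@ 4953'.
Captured: group 1 = '498009', group 2 = '4953'.

(0, 36)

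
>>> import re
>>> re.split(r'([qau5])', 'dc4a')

['dc4', 'a', '']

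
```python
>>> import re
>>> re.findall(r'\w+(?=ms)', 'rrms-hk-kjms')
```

The positive lookaround only admits positions where the adjacent text matches; those characters stay outside the span.
No capturing groups, so `findall` returns the 2 full match strings.

['rr', 'kj']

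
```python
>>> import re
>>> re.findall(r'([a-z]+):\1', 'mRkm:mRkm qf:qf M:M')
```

['m', 'qf']

After group 1 captures some text, `\1` only succeeds where that same text appears again.
Matches: at [3:6] match 'm:m', group 1 = 'm'; at [10:15] match 'qf:qf', group 1 = 'qf'.
One capturing group, so `findall` returns just the captured substring from each match — 2 in all.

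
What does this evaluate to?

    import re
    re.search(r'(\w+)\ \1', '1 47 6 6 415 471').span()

(5, 8)

The backreference `\1` re-matches whatever the first group consumed, character for character.
The match spans [5:8] → '6 6'.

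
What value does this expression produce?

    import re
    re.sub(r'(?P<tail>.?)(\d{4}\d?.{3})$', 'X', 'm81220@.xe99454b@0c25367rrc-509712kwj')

The pattern matches optionally any character (captured as 'tail'); then exactly 4 of a digit, then optionally a digit, then exactly 3 of any character (captured); then anchored at the end.
Each match is replaced by 'X'.

'm81220@.xe99454b@0c25367rrc-X'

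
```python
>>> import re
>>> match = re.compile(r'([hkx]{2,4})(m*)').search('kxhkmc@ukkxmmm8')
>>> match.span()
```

Pattern: 2 to 4 of one of [hkx] (captured); then zero or more of a literal 'm' (captured).
Unlike `match`, `search` isn't anchored — it looks for the pattern anywhere in the string.
The match spans [0:5] → 'kxhkm'.
Captured: group 1 = 'kxhk', group 2 = 'm'.

(0, 5)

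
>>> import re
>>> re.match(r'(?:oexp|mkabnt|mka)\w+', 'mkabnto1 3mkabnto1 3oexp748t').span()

`re.match` only tries the pattern at the start of the string.
The match spans [0:8] → 'mkabnto1'.

(0, 8)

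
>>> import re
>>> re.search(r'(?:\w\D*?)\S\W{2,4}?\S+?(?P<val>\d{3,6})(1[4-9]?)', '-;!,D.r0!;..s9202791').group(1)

The match spans [4:20] → 'D.r0!;..s9202791'.
Captured: group 1 = '920279', group 2 = '1'.

'920279'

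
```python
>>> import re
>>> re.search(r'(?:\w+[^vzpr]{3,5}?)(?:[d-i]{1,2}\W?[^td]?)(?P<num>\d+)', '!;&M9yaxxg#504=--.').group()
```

'M9yaxxg#504'

The match spans [3:14] → 'M9yaxxg#504'.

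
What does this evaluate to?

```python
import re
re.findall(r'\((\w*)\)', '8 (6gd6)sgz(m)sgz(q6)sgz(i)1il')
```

['6gd6', 'm', 'q6', 'i']

Scanning left to right: at [2:8] match '(6gd6)', group 1 = '6gd6'; at [11:14] match '(m)', group 1 = 'm'; at [17:21] match '(q6)', group 1 = 'q6'; at [24:27] match '(i)', group 1 = 'i'.
With a single group, `findall` returns only what that group captured — 4 items.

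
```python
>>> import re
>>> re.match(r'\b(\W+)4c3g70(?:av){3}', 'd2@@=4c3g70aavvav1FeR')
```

The pattern matches a word boundary (`\b`, zero-width); then one or more of a non-word character (captured); then the literal '4c3', then the literal 'g70', then the literal 'av' repeated 3 times.
With `match`, the pattern is implicitly anchored at the beginning.
Here the pattern fails at index 0, so the call returns None.

None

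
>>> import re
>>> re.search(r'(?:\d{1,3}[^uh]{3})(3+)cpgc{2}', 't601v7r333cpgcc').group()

Pattern: 1 to 3 of a digit, then exactly 3 of any character except [uh] (non-capturing group); then one or more of a literal '3' (captured); then the literal 'cpg', then exactly 2 of the literal 'c'.
Unlike `match`, `search` isn't anchored — it looks for the pattern anywhere in the string.
The match spans [1:15] → '601v7r333cpgcc'.
Captured: group 1 = '333'.

'601v7r333cpgcc'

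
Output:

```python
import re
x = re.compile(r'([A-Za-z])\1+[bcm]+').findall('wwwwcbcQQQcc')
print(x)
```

['w', 'Q']

A backreference is literal: `\1` must see the identical characters the first group matched.
Matches: at [0:7] match 'wwwwcbc', group 1 = 'w'; at [7:12] match 'QQQcc', group 1 = 'Q'.
Because there's exactly one group, `findall` drops the full match and keeps group 1 from each hit.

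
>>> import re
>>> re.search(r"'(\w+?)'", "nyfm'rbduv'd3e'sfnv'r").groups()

('rbduv',)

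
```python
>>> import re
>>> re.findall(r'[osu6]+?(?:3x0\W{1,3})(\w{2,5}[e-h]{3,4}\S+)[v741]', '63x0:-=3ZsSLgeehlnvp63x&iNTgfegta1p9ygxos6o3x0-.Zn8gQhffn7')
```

This matches one or more of one of [osu6] (lazy); then the literal '3x0', then 1 to 3 of a non-word character (non-capturing group); then 2 to 5 of a word character, then 3 to 4 of a character in [e-h], then one or more of a non-whitespace character (captured); then one of [v741].
Matches: at [0:58] match '63x0:-=3ZsSLgeehlnvp63x&iNTgfegta1p9ygxos6o3x0-.Zn8gQhffn7', group 1 = '3ZsSLgeehlnvp63x&iNTgfegta1p9ygxos6o3x0-.Zn8gQhffn'.
With a single group, `findall` returns only what that group captured — 1 item.

['3ZsSLgeehlnvp63x&iNTgfegta1p9ygxos6o3x0-.Zn8gQhffn']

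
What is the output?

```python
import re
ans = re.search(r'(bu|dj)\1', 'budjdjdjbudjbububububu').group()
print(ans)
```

The backreference `\1` re-matches whatever the first group consumed, character for character.
`re.search` scans for the first position where the pattern succeeds.
The match spans [2:6] → 'djdj'.
Captured: group 1 = 'dj'.

djdj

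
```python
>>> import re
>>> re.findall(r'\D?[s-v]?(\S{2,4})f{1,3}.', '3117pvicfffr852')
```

This matches optionally a non-digit, then optionally a character in [s-v]; then 2 to 4 of a non-whitespace character (captured); then 1 to 3 of the literal 'f', then any character.
Matches: at [4:12] match 'pvicfffr', group 1 = 'icff'.
With a single group, `findall` returns only what that group captured — 1 item.

['icff']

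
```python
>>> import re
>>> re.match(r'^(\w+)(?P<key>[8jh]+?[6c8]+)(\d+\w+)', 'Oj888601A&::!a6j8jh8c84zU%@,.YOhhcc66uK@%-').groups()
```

('Oj88', '86', '01A')

The match spans [0:9] → 'Oj888601A'.
Captured: group 1 = 'Oj88', group 2 = '86', group 3 = '01A'.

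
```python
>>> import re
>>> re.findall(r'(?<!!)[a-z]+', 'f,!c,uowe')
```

['f', 'uowe']

A negative assertion filters positions out without eating any characters.
Walking the string: at [0:1] → 'f'; at [5:9] → 'uowe'.
No capturing groups, so `findall` returns the 2 full match strings.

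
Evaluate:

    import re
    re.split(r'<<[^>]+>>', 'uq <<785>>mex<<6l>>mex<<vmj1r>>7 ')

Matches to split on: at [3:10] → '<<785>>'; at [13:19] → '<<6l>>'; at [22:31] → '<<vmj1r>>'.
Splitting on the pattern gives 4 pieces.

['uq ', 'mex', 'mex', '7 ']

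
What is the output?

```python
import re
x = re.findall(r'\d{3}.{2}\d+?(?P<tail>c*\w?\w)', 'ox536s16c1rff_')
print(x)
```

This matches exactly 3 of a digit, then exactly 2 of any character, then one or more of a digit (lazy); then zero or more of the literal 'c', then optionally a word character, then a word character (captured as 'tail').
Walking the string: at [2:11] match '536s16c1r', group 1 = 'c1r'.
Because there's exactly one group, `findall` drops the full match and keeps group 1 from the one hit.

['c1r']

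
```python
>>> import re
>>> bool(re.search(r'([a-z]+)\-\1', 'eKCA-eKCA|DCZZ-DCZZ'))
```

`\1` has to match the exact text group 1 already captured.
Here the pattern never matches, so the call returns None, and `bool(None)` is False.

False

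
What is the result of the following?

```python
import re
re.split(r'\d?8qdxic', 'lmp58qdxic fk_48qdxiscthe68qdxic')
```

The pattern matches optionally a digit, then the literal '8q'; then the literal 'dx', then the literal 'ic'.
Matches to split on: at [3:10] → '58qdxic'; at [25:32] → '68qdxic'.
`split` removes every match and returns the 3 fragments in between.

['lmp', ' fk_48qdxiscthe', '']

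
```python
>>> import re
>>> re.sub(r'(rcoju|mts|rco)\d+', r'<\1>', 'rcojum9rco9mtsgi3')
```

Matches: at [7:11] → 'rco9'.
`\1` in the replacement pulls in group 1's text for each match.

'rcojum9<rco>mtsgi3'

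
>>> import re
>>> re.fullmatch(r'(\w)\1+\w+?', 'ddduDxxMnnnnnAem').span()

(0, 16)

For `fullmatch`, every character of the input must be accounted for by the pattern.
The match spans [0:16] → 'ddduDxxMnnnnnAem'.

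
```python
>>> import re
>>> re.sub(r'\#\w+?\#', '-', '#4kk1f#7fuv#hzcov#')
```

'-7fuv-'

`sub` substitutes '-' at each match site.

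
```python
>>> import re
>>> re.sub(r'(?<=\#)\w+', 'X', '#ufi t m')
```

'#X t m'

The positive lookaround only admits positions where the adjacent text matches; those characters stay outside the span.
Matches: at [1:4] → 'ufi'.
`sub` substitutes 'X' at each match site.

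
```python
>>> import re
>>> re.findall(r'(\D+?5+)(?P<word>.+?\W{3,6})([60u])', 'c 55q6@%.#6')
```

[('c 55', 'q6@%.#', '6')]

This matches one or more of a non-digit (lazy), then one or more of a literal '5' (captured); then one or more of any character (lazy), then 3 to 6 of a non-word character (captured as 'word'); then one of [60u] (captured).
3 groups means the one result is a tuple of 3 captured strings — 1 here.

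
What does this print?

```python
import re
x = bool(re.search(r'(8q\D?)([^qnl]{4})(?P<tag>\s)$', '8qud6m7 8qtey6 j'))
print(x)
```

This matches the literal '8q', then optionally a non-digit (captured); then exactly 4 of any character except [qnl] (captured); then whitespace (captured as 'tag'); then anchored at the end.
Here nothing in the string fits, so the call returns None, and `bool(None)` is False.

False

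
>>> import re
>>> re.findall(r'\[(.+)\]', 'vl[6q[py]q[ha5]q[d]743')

['6q[py]q[ha5]q[d']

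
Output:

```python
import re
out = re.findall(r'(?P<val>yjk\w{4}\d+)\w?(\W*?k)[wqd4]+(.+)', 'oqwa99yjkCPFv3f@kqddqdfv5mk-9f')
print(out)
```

[('yjkCPFv3', '@k', 'fv5mk-9f')]

Pattern: the literal 'yjk', then exactly 4 of a word character, then one or more of a digit (captured as 'val'); then optionally a word character; then zero or more of a non-word character (lazy), then a literal 'k' (captured); then one or more of one of [wqd4]; then one or more of any character (captured).
Walking the string: at [6:30] match 'yjkCPFv3f@kqddqdfv5mk-9f', groups = ('yjkCPFv3', '@k', 'fv5mk-9f').
`findall` packs the 3 group values into a tuple for every match.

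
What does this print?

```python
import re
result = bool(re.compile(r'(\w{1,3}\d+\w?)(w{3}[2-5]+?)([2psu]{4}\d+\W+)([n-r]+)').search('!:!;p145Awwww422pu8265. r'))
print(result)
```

False

This matches 1 to 3 of a word character, then one or more of a digit, then optionally a word character (captured); then exactly 3 of the literal 'w', then one or more of a character in [2-5] (lazy) (captured); then exactly 4 of one of [2psu], then one or more of a digit, then one or more of a non-word character (captured); then one or more of a character in [n-r] (captured).
`re.search` tries every starting position until one works.
Here nothing in the string fits, so the call returns None, and `bool(None)` is False.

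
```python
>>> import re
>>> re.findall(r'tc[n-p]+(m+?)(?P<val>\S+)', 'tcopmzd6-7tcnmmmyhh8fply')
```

2 groups means the one result is a tuple of 2 captured strings — 1 here.

[('m', 'zd6-7tcnmmmyhh8fply')]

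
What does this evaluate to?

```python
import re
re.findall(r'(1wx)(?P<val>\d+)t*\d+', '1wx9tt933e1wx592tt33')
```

[('1wx', '9'), ('1wx', '592')]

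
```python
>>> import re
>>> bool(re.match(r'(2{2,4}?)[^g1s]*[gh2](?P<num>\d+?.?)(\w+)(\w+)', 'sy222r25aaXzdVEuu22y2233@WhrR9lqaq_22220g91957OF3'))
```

False

Pattern: 2 to 4 of a literal '2' (lazy) (captured); then zero or more of any character except [g1s], then one of [gh2]; then one or more of a digit (lazy), then optionally any character (captured as 'num'); then one or more of a word character (captured); then one or more of a word character (captured).
`re.match` only tries the pattern at the start of the string.
Here the pattern fails at index 0, so the call returns None, and `bool(None)` is False.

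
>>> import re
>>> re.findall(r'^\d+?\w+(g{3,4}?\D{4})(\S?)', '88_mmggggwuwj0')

2 groups means the one result is a tuple of 2 captured strings — 1 here.

[('gggwuwj', '0')]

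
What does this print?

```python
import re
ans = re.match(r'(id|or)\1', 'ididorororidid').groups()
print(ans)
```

The match spans [0:4] → 'idid'.
Captured: group 1 = 'id'.

('id',)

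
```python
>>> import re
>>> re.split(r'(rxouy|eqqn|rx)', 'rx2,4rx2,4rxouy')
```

['', 'rx', '2,4', 'rx', '2,4', 'rxouy', '']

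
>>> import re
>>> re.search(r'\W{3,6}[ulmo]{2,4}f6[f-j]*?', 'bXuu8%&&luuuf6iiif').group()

The pattern matches 3 to 6 of a non-word character, then 2 to 4 of one of [ulmo]; then the literal 'f6', then zero or more of a character in [f-j] (lazy).
A `+?`/`*?`/`{m,n}?` starts at its minimum and grows only as far as needed for what follows to match.
`re.search` tries every starting position until one works.
The match spans [5:14] → '%&&luuuf6'.

'%&&luuuf6'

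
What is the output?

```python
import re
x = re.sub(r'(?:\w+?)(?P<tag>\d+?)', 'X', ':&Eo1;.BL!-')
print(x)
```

:&X;.BL!-

This matches one or more of a word character (lazy) (non-capturing group); then one or more of a digit (lazy) (captured as 'tag').
Matches: at [2:5] → 'Eo1'.
`sub` substitutes 'X' at each match site.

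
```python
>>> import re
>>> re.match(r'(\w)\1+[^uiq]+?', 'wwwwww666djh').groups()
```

('w',)

The match spans [0:7] → 'wwwwww6'.
Captured: group 1 = 'w'.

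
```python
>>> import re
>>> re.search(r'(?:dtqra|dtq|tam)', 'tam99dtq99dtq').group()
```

'tam'

`re.search` scans for the first position where the pattern succeeds.
The match spans [0:3] → 'tam'.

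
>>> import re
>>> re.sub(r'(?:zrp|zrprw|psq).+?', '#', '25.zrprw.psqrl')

'25.#w.#l'

Alternation tries branches left to right and keeps the first one that lets the overall match succeed at that position.
Matches: at [3:7] → 'zrpr'; at [9:13] → 'psqr'.
Every occurrence is swapped for '#'.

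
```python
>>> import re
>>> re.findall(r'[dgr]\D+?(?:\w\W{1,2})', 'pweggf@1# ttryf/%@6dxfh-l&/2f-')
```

['ggf@', 'ryf/%', 'dxfh-']

The pattern matches one of [dgr], then one or more of a non-digit (lazy); then a word character, then 1 to 2 of a non-word character (non-capturing group).
Scanning left to right: at [3:7] → 'ggf@'; at [12:17] → 'ryf/%'; at [19:24] → 'dxfh-'.
Since nothing is captured, `findall` lists the 3 matched substrings directly.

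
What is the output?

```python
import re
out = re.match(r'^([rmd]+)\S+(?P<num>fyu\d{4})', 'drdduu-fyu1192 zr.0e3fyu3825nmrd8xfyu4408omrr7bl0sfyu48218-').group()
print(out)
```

The pattern matches anchored at the start of the string; then one or more of one of [rmd] (captured); then one or more of a non-whitespace character; then the literal 'f', then the literal 'yu', then exactly 4 of a digit (captured as 'num').
With `match`, the pattern is implicitly anchored at the beginning.
The match spans [0:14] → 'drdduu-fyu1192'.
Captured: group 1 = 'drdd', group 2 = 'fyu1192'.

drdduu-fyu1192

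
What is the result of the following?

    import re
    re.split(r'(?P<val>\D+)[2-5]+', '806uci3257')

['806', 'uci', '7']

This matches one or more of a non-digit (captured as 'val'); then one or more of a character in [2-5].
Matches to split on: at [3:9] → 'uci325'.
`re.split` interleaves the captured-group text with the surrounding fragments.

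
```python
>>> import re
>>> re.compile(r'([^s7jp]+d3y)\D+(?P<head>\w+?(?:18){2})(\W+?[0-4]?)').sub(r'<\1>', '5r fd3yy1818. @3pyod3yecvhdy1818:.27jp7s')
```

The pattern matches one or more of any character except [s7jp], then the literal 'd3y' (captured); then one or more of a non-digit; then one or more of a word character (lazy), then the literal '18' repeated 2 times (captured as 'head'); then one or more of a non-word character (lazy), then optionally a character in [0-4] (captured).
A non-greedy quantifier consumes as few characters as it can — just enough that the remainder of the pattern still matches from where it stops; whatever follows it matches normally.
Matches: at [17:33] → 'yod3yecvhdy1818:'.
Each match is replaced using the text its own group 1 captured.

'5r fd3yy1818. @3p<yod3y>.27jp7s'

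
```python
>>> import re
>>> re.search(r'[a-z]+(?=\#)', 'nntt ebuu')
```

None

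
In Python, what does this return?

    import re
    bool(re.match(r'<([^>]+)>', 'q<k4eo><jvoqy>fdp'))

`match` is anchored at position 0; if the pattern doesn't fit there, it returns None.
Here position 0 doesn't satisfy it, so the call returns None, and `bool(None)` is False.

False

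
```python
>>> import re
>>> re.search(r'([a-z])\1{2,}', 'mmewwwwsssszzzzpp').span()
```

(3, 7)

After group 1 captures some text, `\1` only succeeds where that same text appears again.
The match spans [3:7] → 'wwww'.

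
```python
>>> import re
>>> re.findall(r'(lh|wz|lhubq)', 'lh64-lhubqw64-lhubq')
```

`|` is ordered: at each position the engine commits to the first alternative that works.
`findall` collects group 1 from each match (3 total).

['lh', 'lh', 'lh']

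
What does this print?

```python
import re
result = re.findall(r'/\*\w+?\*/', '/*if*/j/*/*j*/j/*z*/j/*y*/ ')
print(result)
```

With no groups in the pattern, `findall` gives back each whole match — 4 here.

['/*if*/', '/*j*/', '/*z*/', '/*y*/']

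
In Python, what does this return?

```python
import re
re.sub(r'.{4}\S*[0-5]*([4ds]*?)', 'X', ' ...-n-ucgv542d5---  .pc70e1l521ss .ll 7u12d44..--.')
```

'XXXX'

`sub` substitutes 'X' at each match site.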